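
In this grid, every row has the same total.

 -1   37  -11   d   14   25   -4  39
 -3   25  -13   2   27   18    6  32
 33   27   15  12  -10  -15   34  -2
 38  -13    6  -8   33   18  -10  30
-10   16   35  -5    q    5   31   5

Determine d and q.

d = -5, q = 17

The complete rows each total 94.
Row 1 is missing 94 − 99 = -5 (since -1 + 37 − 11 + 14 + 25 − 4 + 39 = 99).
Row 5 is missing 94 − 77 = 17 (since -10 + 16 + 35 − 5 + 5 + 31 + 5 = 77).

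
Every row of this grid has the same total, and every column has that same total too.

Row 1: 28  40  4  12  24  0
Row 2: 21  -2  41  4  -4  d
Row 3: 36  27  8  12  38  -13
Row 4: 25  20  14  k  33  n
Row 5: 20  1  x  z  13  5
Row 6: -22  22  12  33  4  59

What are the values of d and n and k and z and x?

Rows 1 and 3 both sum to 108, so that's the common total.
Row 2: 21 − 2 + 41 + 4 − 4 = 60, so its missing entry is 108 − 60 = 48.
Column 3: 4 + 41 + 8 + 14 + 12 = 79, so its missing entry is 108 − 79 = 29.
Row 5: 20 + 1 + 29 + 13 + 5 = 68, so its missing entry is 108 − 68 = 40.
Column 4: 12 + 4 + 12 + 40 + 33 = 101, so its missing entry is 108 − 101 = 7.
Row 4: 25 + 20 + 14 + 7 + 33 = 99, so its missing entry is 108 − 99 = 9.

d = 48, n = 9, k = 7, z = 40, x = 29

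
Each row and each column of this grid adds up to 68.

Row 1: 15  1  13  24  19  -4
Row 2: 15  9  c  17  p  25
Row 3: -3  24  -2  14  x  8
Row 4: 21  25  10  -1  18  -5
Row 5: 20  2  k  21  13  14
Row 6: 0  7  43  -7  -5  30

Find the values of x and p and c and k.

The known cells in row 5 total 70, leaving 68 − 70 = -2 for the blank.
The known cells in row 3 total 41, leaving 68 − 41 = 27 for the blank.
The known cells in column 3 total 62, leaving 68 − 62 = 6 for the blank.
The known cells in row 2 total 72, leaving 68 − 72 = -4 for the blank.

x = 27, p = -4, c = 6, k = -2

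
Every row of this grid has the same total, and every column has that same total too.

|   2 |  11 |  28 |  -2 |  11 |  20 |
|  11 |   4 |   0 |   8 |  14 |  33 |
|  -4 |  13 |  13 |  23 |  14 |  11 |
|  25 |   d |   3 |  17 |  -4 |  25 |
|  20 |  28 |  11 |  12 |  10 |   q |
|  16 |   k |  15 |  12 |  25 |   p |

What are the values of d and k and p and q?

d = 4, k = 10, p = -8, q = -11

Rows 1 and 2 both sum to 70, so that's the common total.
Row 4 has 25 + 3 + 17 − 4 + 25 = 66; the blank must be 70 − 66 = 4.
Row 5 has 20 + 28 + 11 + 12 + 10 = 81; the blank must be 70 − 81 = -11.
Column 6 has 20 + 33 + 11 + 25 − 11 = 78; the blank must be 70 − 78 = -8.
Row 6 has 16 + 15 + 12 + 25 − 8 = 60; the blank must be 70 − 60 = 10.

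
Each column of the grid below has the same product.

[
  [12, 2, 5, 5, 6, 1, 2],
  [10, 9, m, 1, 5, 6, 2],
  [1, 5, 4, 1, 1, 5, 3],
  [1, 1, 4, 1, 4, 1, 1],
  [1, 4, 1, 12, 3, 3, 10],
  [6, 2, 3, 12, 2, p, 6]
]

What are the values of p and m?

Columns 2 and 5 each multiply to 720, so every column has product 720.
Column 6: 1×6×5×1×3 = 90, so the missing entry is 720 ÷ 90 = 8.
Column 3: 5×4×4×1×3 = 240, so the missing entry is 720 ÷ 240 = 3.

p = 8, m = 3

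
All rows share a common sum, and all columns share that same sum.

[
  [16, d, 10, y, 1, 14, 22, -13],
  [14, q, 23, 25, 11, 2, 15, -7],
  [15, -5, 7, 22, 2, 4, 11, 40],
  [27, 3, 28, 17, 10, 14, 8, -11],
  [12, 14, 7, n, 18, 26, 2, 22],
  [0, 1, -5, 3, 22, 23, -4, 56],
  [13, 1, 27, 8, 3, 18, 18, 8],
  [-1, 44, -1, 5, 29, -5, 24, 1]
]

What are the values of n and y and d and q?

n = -5, y = 21, d = 25, q = 13

Rows 3 and 4 both sum to 96, so that's the common total.
Row 2: 14 + 23 + 25 + 11 + 2 + 15 − 7 = 83, so its missing entry is 96 − 83 = 13.
Column 2: 13 − 5 + 3 + 14 + 1 + 1 + 44 = 71, so its missing entry is 96 − 71 = 25.
Row 1: 16 + 25 + 10 + 1 + 14 + 22 − 13 = 75, so its missing entry is 96 − 75 = 21.
Row 5: 12 + 14 + 7 + 18 + 26 + 2 + 22 = 101, so its missing entry is 96 − 101 = -5.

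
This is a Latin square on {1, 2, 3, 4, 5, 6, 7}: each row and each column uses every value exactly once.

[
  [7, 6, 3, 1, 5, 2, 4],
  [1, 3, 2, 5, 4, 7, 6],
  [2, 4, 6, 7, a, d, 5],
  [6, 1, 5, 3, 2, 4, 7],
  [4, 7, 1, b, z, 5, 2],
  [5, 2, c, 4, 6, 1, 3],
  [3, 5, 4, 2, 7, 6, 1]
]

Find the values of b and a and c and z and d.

At (row 5, col 4): column 4 already has {1, 2, 3, 4, 5, 7}, so the value is 6.
At (row 5, col 5): row 5 already has {1, 2, 4, 5, 6, 7}, so the value is 3.
Cell (3,5): column 5 already has {2, 3, 4, 5, 6, 7} → 1.
Cell (3,6): row 3 already has {1, 2, 4, 5, 6, 7} → 3.
Cell (6,3): row 6 already has {1, 2, 3, 4, 5, 6} → 7.

b = 6, a = 1, c = 7, z = 3, d = 3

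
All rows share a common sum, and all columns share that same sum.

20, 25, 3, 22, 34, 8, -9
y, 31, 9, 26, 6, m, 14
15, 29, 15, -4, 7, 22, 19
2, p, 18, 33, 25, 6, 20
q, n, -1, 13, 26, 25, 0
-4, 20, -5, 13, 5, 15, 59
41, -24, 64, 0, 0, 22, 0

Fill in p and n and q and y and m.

Rows 1 and 3 both sum to 103, so that's the common total.
Column 6: 8 + 22 + 6 + 25 + 15 + 22 = 98, so its missing entry is 103 − 98 = 5.
Row 4: 2 + 18 + 33 + 25 + 6 + 20 = 104, so its missing entry is 103 − 104 = -1.
Row 2: 31 + 9 + 26 + 6 + 5 + 14 = 91, so its missing entry is 103 − 91 = 12.
Column 1: 20 + 12 + 15 + 2 − 4 + 41 = 86, so its missing entry is 103 − 86 = 17.
Row 5: 17 − 1 + 13 + 26 + 25 + 0 = 80, so its missing entry is 103 − 80 = 23.

p = -1, n = 23, q = 17, y = 12, m = 5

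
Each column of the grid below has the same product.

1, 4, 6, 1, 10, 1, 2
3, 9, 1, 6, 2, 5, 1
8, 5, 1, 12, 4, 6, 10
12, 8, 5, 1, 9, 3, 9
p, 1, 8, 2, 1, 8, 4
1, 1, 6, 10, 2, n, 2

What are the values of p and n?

Columns 5 and 7 each multiply to 1440, so every column has product 1440.
Column 1: 1×3×8×12×1 = 288, so the missing entry is 1440 ÷ 288 = 5.
Column 6: 1×5×6×3×8 = 720, so the missing entry is 1440 ÷ 720 = 2.

p = 5, n = 2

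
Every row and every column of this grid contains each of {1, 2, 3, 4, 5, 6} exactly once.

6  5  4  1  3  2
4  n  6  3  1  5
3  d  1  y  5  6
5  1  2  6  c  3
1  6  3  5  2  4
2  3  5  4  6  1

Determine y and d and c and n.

For row 3, column 4: column 4 already has {1, 3, 4, 5, 6}; that leaves 2.
At (row 2, col 2): row 2 already has {1, 3, 4, 5, 6}, so the value is 2.
Cell (3,2): row 3 already has {1, 2, 3, 5, 6} → 4.
Cell (4,5): row 4 already has {1, 2, 3, 5, 6} → 4.

y = 2, d = 4, c = 4, n = 2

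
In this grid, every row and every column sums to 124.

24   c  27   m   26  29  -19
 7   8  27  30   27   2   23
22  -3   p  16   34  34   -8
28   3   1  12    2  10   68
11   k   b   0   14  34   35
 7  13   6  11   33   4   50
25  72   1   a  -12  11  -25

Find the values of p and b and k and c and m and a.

Row 3: 22 − 3 + 16 + 34 + 34 − 8 = 95, so its missing entry is 124 − 95 = 29.
Column 3: 27 + 27 + 29 + 1 + 6 + 1 = 91, so its missing entry is 124 − 91 = 33.
Row 7: 25 + 72 + 1 − 12 + 11 − 25 = 72, so its missing entry is 124 − 72 = 52.
Column 4: 30 + 16 + 12 + 0 + 11 + 52 = 121, so its missing entry is 124 − 121 = 3.
Row 1: 24 + 27 + 3 + 26 + 29 − 19 = 90, so its missing entry is 124 − 90 = 34.
Row 5: 11 + 33 + 0 + 14 + 34 + 35 = 127, so its missing entry is 124 − 127 = -3.

p = 29, b = 33, k = -3, c = 34, m = 3, a = 52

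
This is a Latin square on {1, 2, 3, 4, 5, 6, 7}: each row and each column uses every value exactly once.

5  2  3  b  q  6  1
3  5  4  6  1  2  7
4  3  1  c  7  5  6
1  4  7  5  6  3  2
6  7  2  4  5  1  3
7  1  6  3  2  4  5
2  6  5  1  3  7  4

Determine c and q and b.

Cell (3,4): row 3 already has {1, 3, 4, 5, 6, 7} → 2.
Cell (1,4): column 4 already has {1, 2, 3, 4, 5, 6} → 7.
At (row 1, col 5): row 1 already has {1, 2, 3, 5, 6, 7}, so the value is 4.

c = 2, q = 4, b = 7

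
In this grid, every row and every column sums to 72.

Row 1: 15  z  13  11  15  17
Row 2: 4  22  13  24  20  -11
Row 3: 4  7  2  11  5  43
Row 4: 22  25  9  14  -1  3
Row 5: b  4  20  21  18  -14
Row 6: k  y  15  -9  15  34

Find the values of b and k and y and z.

The known cells in row 1 total 71, leaving 72 − 71 = 1 for the blank.
The known cells in row 5 total 49, leaving 72 − 49 = 23 for the blank.
The known cells in column 1 total 68, leaving 72 − 68 = 4 for the blank.
The known cells in row 6 total 59, leaving 72 − 59 = 13 for the blank.

b = 23, k = 4, y = 13, z = 1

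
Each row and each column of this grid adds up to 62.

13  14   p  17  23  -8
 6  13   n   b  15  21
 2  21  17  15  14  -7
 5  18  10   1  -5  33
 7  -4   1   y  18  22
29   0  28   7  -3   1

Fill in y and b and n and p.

y = 18, b = 4, n = 3, p = 3

Row 1 has 13 + 14 + 17 + 23 − 8 = 59; the blank must be 62 − 59 = 3.
Column 3 has 3 + 17 + 10 + 1 + 28 = 59; the blank must be 62 − 59 = 3.
Row 2 has 6 + 13 + 3 + 15 + 21 = 58; the blank must be 62 − 58 = 4.
Row 5 has 7 − 4 + 1 + 18 + 22 = 44; the blank must be 62 − 44 = 18.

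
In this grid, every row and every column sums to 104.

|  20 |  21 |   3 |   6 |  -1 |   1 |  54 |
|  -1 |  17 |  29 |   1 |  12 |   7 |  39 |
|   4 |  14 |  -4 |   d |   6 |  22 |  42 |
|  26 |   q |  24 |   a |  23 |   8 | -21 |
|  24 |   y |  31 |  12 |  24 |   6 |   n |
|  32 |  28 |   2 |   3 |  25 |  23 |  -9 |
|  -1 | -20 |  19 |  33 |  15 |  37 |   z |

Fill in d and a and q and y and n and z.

d = 20, a = 29, q = 15, y = 29, n = -22, z = 21

Row 3 has 4 + 14 − 4 + 6 + 22 + 42 = 84; the blank must be 104 − 84 = 20.
Column 4 has 6 + 1 + 20 + 12 + 3 + 33 = 75; the blank must be 104 − 75 = 29.
Row 4 has 26 + 24 + 29 + 23 + 8 − 21 = 89; the blank must be 104 − 89 = 15.
Row 7 has -1 − 20 + 19 + 33 + 15 + 37 = 83; the blank must be 104 − 83 = 21.
Column 7 has 54 + 39 + 42 − 21 − 9 + 21 = 126; the blank must be 104 − 126 = -22.
Row 5 has 24 + 31 + 12 + 24 + 6 − 22 = 75; the blank must be 104 − 75 = 29.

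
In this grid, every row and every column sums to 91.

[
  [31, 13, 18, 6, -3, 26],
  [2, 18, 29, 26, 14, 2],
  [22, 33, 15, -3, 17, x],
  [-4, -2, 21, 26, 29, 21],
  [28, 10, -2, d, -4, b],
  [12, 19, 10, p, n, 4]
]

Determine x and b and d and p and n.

The known cells in column 5 total 53, leaving 91 − 53 = 38 for the blank.
The known cells in row 6 total 83, leaving 91 − 83 = 8 for the blank.
The known cells in column 4 total 63, leaving 91 − 63 = 28 for the blank.
The known cells in row 5 total 60, leaving 91 − 60 = 31 for the blank.
The known cells in row 3 total 84, leaving 91 − 84 = 7 for the blank.

x = 7, b = 31, d = 28, p = 8, n = 38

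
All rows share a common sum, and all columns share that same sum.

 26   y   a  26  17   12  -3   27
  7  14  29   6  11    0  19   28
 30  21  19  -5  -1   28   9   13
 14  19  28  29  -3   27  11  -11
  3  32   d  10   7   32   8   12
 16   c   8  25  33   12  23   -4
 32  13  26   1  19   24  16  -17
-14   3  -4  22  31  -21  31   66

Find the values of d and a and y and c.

d = 10, a = -2, y = 11, c = 1

Rows 2 and 3 both sum to 114, so that's the common total.
Row 6 has 16 + 8 + 25 + 33 + 12 + 23 − 4 = 113; the blank must be 114 − 113 = 1.
Column 2 has 14 + 21 + 19 + 32 + 1 + 13 + 3 = 103; the blank must be 114 − 103 = 11.
Row 1 has 26 + 11 + 26 + 17 + 12 − 3 + 27 = 116; the blank must be 114 − 116 = -2.
Row 5 has 3 + 32 + 10 + 7 + 32 + 8 + 12 = 104; the blank must be 114 − 104 = 10.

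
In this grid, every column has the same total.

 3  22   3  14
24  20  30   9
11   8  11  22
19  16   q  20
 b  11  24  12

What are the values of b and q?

Column 2 sums to 77 and so does column 4; that's the common total.
In column 1 the known cells total 57, leaving 77 − 57 = 20.
In column 3 the known cells total 68, leaving 77 − 68 = 9.

b = 20, q = 9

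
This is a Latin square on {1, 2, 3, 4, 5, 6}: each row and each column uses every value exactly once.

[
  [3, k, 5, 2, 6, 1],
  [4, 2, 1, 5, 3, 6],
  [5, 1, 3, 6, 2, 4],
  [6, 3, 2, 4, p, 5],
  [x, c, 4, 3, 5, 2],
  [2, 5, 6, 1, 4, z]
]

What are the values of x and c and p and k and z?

x = 1, c = 6, p = 1, k = 4, z = 3

At (row 1, col 2): row 1 already has {1, 2, 3, 5, 6}, so the value is 4.
At (row 5, col 1): column 1 already has {2, 3, 4, 5, 6}, so the value is 1.
At (row 6, col 6): row 6 already has {1, 2, 4, 5, 6}, so the value is 3.
At (row 4, col 5): row 4 already has {2, 3, 4, 5, 6}, so the value is 1.
At (row 5, col 2): row 5 already has {1, 2, 3, 4, 5}, so the value is 6.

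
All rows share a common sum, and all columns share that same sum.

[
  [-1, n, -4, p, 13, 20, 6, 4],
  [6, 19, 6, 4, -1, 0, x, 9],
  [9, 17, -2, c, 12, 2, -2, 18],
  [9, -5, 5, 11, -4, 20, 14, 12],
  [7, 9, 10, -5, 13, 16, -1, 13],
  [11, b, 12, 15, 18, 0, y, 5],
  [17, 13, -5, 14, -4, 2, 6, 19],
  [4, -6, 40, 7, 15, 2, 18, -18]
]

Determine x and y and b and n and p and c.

Rows 4 and 5 both sum to 62, so that's the common total.
Row 3 has 9 + 17 − 2 + 12 + 2 − 2 + 18 = 54; the blank must be 62 − 54 = 8.
Column 4 has 4 + 8 + 11 − 5 + 15 + 14 + 7 = 54; the blank must be 62 − 54 = 8.
Row 1 has -1 − 4 + 8 + 13 + 20 + 6 + 4 = 46; the blank must be 62 − 46 = 16.
Column 2 has 16 + 19 + 17 − 5 + 9 + 13 − 6 = 63; the blank must be 62 − 63 = -1.
Row 6 has 11 − 1 + 12 + 15 + 18 + 0 + 5 = 60; the blank must be 62 − 60 = 2.
Row 2 has 6 + 19 + 6 + 4 − 1 + 0 + 9 = 43; the blank must be 62 − 43 = 19.

x = 19, y = 2, b = -1, n = 16, p = 8, c = 8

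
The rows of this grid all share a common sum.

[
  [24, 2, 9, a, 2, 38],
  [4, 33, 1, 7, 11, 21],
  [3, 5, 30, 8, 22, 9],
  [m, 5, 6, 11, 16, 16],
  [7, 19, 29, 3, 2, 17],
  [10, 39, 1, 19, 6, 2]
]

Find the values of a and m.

The complete rows each total 77.
Row 1 is missing 77 − 75 = 2 (since 24 + 2 + 9 + 2 + 38 = 75).
Row 4 is missing 77 − 54 = 23 (since 5 + 6 + 11 + 16 + 16 = 54).

a = 2, m = 23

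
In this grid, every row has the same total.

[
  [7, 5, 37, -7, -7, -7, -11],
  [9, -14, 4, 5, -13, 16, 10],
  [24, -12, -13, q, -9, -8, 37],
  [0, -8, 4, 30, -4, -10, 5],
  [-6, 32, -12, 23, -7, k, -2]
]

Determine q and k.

Row 1 sums to 17 and so does row 4; that's the common total.
In row 3 the known cells total 19, leaving 17 − 19 = -2.
In row 5 the known cells total 28, leaving 17 − 28 = -11.

q = -2, k = -11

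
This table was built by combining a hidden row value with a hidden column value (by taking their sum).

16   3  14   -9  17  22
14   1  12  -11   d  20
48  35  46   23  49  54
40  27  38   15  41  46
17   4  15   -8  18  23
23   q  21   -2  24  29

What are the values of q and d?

q = 10, d = 15

The difference between any two rows is the same in every column — this is an addition table with the headers hidden.
Row 6 minus row 1 is -2 − (-9) = 7, so its entry in column 2 is 3 + 7 = 10.
Row 2 minus row 1 is -11 − (-9) = -2, so its entry in column 5 is 17 + (-2) = 15.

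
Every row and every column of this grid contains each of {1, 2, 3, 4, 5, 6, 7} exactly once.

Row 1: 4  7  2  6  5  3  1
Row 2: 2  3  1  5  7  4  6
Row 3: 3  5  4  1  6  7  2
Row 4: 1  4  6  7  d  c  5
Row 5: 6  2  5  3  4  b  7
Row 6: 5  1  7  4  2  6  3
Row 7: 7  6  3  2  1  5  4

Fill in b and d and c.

Cell (5,6): row 5 already has {2, 3, 4, 5, 6, 7} → 1.
Cell (4,5): column 5 already has {1, 2, 4, 5, 6, 7} → 3.
For row 4, column 6: row 4 already has {1, 3, 4, 5, 6, 7}; that leaves 2.

b = 1, d = 3, c = 2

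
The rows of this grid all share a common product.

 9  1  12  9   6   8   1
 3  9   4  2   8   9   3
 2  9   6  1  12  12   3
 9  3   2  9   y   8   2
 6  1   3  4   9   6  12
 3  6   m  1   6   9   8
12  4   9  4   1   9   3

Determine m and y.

m = 6, y = 6

Rows 1 and 2 each multiply to 46656, so every row has product 46656.
Row 6: 3×6×1×6×9×8 = 7776, so the missing entry is 46656 ÷ 7776 = 6.
Row 4: 9×3×2×9×8×2 = 7776, so the missing entry is 46656 ÷ 7776 = 6.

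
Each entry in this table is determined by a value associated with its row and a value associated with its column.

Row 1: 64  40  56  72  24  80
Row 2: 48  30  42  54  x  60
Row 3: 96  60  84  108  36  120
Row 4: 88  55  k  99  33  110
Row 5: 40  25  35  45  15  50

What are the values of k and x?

k = 77, x = 18

Each row is a constant multiple of every other row — this is a multiplication table with the headers hidden.
Row 4 is 110/80 = 11/8 times row 1, so its entry in column 3 is 56 × 11/8 = 77.
Row 2 is 60/80 = 3/4 times row 1, so its entry in column 5 is 24 × 3/4 = 18.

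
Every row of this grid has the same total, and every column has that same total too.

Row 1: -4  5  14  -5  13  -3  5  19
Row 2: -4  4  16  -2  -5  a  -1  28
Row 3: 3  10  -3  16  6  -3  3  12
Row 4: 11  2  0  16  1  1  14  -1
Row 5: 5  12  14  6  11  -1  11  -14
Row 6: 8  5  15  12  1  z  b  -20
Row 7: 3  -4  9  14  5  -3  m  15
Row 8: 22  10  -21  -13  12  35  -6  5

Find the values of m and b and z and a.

m = 5, b = 13, z = 10, a = 8

Rows 1 and 3 both sum to 44, so that's the common total.
Row 7: 3 − 4 + 9 + 14 + 5 − 3 + 15 = 39, so its missing entry is 44 − 39 = 5.
Column 7: 5 − 1 + 3 + 14 + 11 + 5 − 6 = 31, so its missing entry is 44 − 31 = 13.
Row 6: 8 + 5 + 15 + 12 + 1 + 13 − 20 = 34, so its missing entry is 44 − 34 = 10.
Row 2: -4 + 4 + 16 − 2 − 5 − 1 + 28 = 36, so its missing entry is 44 − 36 = 8.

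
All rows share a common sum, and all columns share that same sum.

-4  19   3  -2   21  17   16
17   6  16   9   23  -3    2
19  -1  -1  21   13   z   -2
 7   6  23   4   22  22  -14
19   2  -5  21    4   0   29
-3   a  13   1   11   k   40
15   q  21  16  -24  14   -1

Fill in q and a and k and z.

Rows 1 and 2 both sum to 70, so that's the common total.
Row 7: 15 + 21 + 16 − 24 + 14 − 1 = 41, so its missing entry is 70 − 41 = 29.
Row 3: 19 − 1 − 1 + 21 + 13 − 2 = 49, so its missing entry is 70 − 49 = 21.
Column 6: 17 − 3 + 21 + 22 + 0 + 14 = 71, so its missing entry is 70 − 71 = -1.
Row 6: -3 + 13 + 1 + 11 − 1 + 40 = 61, so its missing entry is 70 − 61 = 9.

q = 29, a = 9, k = -1, z = 21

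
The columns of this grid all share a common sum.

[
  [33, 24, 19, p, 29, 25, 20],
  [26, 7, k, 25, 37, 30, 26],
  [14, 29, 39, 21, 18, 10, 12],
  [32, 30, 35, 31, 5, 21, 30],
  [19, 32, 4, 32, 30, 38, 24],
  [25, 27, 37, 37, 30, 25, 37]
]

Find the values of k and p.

Column 1 sums to 149 and so does column 2; that's the common total.
In column 3 the known cells total 134, leaving 149 − 134 = 15.
In column 4 the known cells total 146, leaving 149 − 146 = 3.

k = 15, p = 3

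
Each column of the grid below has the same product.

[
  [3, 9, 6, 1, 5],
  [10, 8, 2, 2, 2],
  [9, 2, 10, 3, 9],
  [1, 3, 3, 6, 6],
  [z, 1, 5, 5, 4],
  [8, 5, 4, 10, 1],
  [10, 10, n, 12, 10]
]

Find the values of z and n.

Columns 4 and 5 each multiply to 21600, so every column has product 21600.
Column 1: 3×10×9×1×8×10 = 21600, so the missing entry is 21600 ÷ 21600 = 1.
Column 3: 6×2×10×3×5×4 = 7200, so the missing entry is 21600 ÷ 7200 = 3.

z = 1, n = 3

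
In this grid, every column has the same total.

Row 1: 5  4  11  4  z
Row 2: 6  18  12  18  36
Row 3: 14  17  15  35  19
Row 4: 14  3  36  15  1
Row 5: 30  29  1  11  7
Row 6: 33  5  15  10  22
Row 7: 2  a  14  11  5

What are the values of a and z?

Columns 1 and 3 both add up to 104, so every column sums to 104.
Column 2: 4 + 18 + 17 + 3 + 29 + 5 = 76, so the missing entry is 104 − 76 = 28.
Column 5: 36 + 19 + 1 + 7 + 22 + 5 = 90, so the missing entry is 104 − 90 = 14.

a = 28, z = 14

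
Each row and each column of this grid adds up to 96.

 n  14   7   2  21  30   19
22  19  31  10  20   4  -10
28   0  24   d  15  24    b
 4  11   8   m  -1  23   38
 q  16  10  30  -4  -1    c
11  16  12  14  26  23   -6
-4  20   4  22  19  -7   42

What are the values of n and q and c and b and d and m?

The known cells in row 1 total 93, leaving 96 − 93 = 3 for the blank.
The known cells in column 1 total 64, leaving 96 − 64 = 32 for the blank.
The known cells in row 5 total 83, leaving 96 − 83 = 13 for the blank.
The known cells in row 4 total 83, leaving 96 − 83 = 13 for the blank.
The known cells in column 4 total 91, leaving 96 − 91 = 5 for the blank.
The known cells in row 3 total 96, leaving 96 − 96 = 0 for the blank.

n = 3, q = 32, c = 13, b = 0, d = 5, m = 13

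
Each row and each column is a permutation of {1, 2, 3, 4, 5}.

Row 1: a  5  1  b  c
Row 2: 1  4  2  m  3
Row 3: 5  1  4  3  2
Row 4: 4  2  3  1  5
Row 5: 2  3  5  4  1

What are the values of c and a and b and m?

Cell (2,4): row 2 already has {1, 2, 3, 4} → 5.
At (row 1, col 4): column 4 already has {1, 3, 4, 5}, so the value is 2.
At (row 1, col 5): column 5 already has {1, 2, 3, 5}, so the value is 4.
At (row 1, col 1): row 1 already has {1, 2, 4, 5}, so the value is 3.

c = 4, a = 3, b = 2, m = 5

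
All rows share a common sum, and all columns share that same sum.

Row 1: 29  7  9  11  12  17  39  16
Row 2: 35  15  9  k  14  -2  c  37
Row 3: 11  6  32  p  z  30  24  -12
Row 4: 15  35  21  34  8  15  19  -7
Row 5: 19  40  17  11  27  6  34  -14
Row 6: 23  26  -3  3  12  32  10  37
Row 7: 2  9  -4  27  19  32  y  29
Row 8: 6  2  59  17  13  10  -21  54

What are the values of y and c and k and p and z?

Rows 1 and 4 both sum to 140, so that's the common total.
The known cells in column 5 total 105, leaving 140 − 105 = 35 for the blank.
The known cells in row 3 total 126, leaving 140 − 126 = 14 for the blank.
The known cells in row 7 total 114, leaving 140 − 114 = 26 for the blank.
The known cells in column 7 total 131, leaving 140 − 131 = 9 for the blank.
The known cells in row 2 total 117, leaving 140 − 117 = 23 for the blank.

y = 26, c = 9, k = 23, p = 14, z = 35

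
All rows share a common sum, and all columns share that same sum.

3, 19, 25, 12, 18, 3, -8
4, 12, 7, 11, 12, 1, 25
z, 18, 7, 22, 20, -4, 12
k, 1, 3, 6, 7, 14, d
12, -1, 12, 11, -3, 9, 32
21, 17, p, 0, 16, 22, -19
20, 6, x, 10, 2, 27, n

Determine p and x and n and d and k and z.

Rows 1 and 2 both sum to 72, so that's the common total.
The known cells in row 3 total 75, leaving 72 − 75 = -3 for the blank.
The known cells in column 1 total 57, leaving 72 − 57 = 15 for the blank.
The known cells in row 4 total 46, leaving 72 − 46 = 26 for the blank.
The known cells in column 7 total 68, leaving 72 − 68 = 4 for the blank.
The known cells in row 7 total 69, leaving 72 − 69 = 3 for the blank.
The known cells in row 6 total 57, leaving 72 − 57 = 15 for the blank.

p = 15, x = 3, n = 4, d = 26, k = 15, z = -3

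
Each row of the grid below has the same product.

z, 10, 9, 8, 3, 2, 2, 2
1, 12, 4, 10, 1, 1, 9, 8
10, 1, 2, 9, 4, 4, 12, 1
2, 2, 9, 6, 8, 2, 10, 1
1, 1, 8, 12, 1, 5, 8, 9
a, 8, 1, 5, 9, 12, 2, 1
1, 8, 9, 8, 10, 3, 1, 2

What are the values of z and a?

z = 2, a = 4

Rows 5 and 7 each multiply to 34560, so every row has product 34560.
Row 1: 10×9×8×3×2×2×2 = 17280, so the missing entry is 34560 ÷ 17280 = 2.
Row 6: 8×1×5×9×12×2×1 = 8640, so the missing entry is 34560 ÷ 8640 = 4.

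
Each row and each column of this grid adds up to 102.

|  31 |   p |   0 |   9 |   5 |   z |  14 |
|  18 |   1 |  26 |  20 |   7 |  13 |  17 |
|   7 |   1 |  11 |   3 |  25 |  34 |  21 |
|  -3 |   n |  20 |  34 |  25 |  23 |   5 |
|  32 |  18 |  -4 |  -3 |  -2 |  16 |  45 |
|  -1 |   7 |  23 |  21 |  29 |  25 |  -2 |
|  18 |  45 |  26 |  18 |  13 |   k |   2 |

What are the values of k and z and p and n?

k = -20, z = 11, p = 32, n = -2

Row 4: -3 + 20 + 34 + 25 + 23 + 5 = 104, so its missing entry is 102 − 104 = -2.
Column 2: 1 + 1 − 2 + 18 + 7 + 45 = 70, so its missing entry is 102 − 70 = 32.
Row 7: 18 + 45 + 26 + 18 + 13 + 2 = 122, so its missing entry is 102 − 122 = -20.
Row 1: 31 + 32 + 0 + 9 + 5 + 14 = 91, so its missing entry is 102 − 91 = 11.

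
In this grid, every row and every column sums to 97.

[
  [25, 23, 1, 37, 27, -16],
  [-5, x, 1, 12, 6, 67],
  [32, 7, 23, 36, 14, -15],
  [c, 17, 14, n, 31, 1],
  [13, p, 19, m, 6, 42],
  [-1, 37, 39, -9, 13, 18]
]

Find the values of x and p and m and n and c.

x = 16, p = -3, m = 20, n = 1, c = 33

Row 2: -5 + 1 + 12 + 6 + 67 = 81, so its missing entry is 97 − 81 = 16.
Column 1: 25 − 5 + 32 + 13 − 1 = 64, so its missing entry is 97 − 64 = 33.
Row 4: 33 + 17 + 14 + 31 + 1 = 96, so its missing entry is 97 − 96 = 1.
Column 4: 37 + 12 + 36 + 1 − 9 = 77, so its missing entry is 97 − 77 = 20.
Row 5: 13 + 19 + 20 + 6 + 42 = 100, so its missing entry is 97 − 100 = -3.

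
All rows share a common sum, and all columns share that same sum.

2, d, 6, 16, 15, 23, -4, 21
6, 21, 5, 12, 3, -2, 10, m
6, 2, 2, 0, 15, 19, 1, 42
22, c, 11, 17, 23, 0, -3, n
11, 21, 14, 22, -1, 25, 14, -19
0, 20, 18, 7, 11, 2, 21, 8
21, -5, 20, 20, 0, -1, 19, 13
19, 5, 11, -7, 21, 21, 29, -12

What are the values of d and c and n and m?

Rows 3 and 5 both sum to 87, so that's the common total.
The known cells in row 1 total 79, leaving 87 − 79 = 8 for the blank.
The known cells in row 2 total 55, leaving 87 − 55 = 32 for the blank.
The known cells in column 8 total 85, leaving 87 − 85 = 2 for the blank.
The known cells in row 4 total 72, leaving 87 − 72 = 15 for the blank.

d = 8, c = 15, n = 2, m = 32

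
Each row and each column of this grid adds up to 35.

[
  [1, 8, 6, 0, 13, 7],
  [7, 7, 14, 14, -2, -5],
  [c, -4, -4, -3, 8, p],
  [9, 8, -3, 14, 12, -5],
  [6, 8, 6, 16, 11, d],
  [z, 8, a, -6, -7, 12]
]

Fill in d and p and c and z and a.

Row 5: 6 + 8 + 6 + 16 + 11 = 47, so its missing entry is 35 − 47 = -12.
Column 6: 7 − 5 − 5 − 12 + 12 = -3, so its missing entry is 35 − (-3) = 38.
Row 3: -4 − 4 − 3 + 8 + 38 = 35, so its missing entry is 35 − 35 = 0.
Column 1: 1 + 7 + 0 + 9 + 6 = 23, so its missing entry is 35 − 23 = 12.
Row 6: 12 + 8 − 6 − 7 + 12 = 19, so its missing entry is 35 − 19 = 16.

d = -12, p = 38, c = 0, z = 12, a = 16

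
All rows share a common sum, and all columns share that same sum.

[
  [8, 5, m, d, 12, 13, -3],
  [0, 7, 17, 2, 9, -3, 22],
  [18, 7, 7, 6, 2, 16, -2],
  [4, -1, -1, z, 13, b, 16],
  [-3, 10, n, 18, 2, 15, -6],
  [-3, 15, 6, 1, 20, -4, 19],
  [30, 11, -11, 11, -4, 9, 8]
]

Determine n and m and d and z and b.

Rows 2 and 3 both sum to 54, so that's the common total.
Row 5 has -3 + 10 + 18 + 2 + 15 − 6 = 36; the blank must be 54 − 36 = 18.
Column 3 has 17 + 7 − 1 + 18 + 6 − 11 = 36; the blank must be 54 − 36 = 18.
Row 1 has 8 + 5 + 18 + 12 + 13 − 3 = 53; the blank must be 54 − 53 = 1.
Column 4 has 1 + 2 + 6 + 18 + 1 + 11 = 39; the blank must be 54 − 39 = 15.
Row 4 has 4 − 1 − 1 + 15 + 13 + 16 = 46; the blank must be 54 − 46 = 8.

n = 18, m = 18, d = 1, z = 15, b = 8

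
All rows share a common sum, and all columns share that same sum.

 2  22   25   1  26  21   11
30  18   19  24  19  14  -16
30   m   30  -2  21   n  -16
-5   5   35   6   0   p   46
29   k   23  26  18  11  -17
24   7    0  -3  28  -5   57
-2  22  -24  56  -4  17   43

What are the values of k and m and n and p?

Rows 1 and 2 both sum to 108, so that's the common total.
Row 5 has 29 + 23 + 26 + 18 + 11 − 17 = 90; the blank must be 108 − 90 = 18.
Column 2 has 22 + 18 + 5 + 18 + 7 + 22 = 92; the blank must be 108 − 92 = 16.
Row 3 has 30 + 16 + 30 − 2 + 21 − 16 = 79; the blank must be 108 − 79 = 29.
Row 4 has -5 + 5 + 35 + 6 + 0 + 46 = 87; the blank must be 108 − 87 = 21.

k = 18, m = 16, n = 29, p = 21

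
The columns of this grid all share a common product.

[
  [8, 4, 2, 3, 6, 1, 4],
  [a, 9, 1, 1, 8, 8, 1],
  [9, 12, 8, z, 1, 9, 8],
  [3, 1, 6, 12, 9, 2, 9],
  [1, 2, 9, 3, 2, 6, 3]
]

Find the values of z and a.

z = 8, a = 4

Columns 6 and 7 each multiply to 864, so every column has product 864.
Column 4: 3×1×12×3 = 108, so the missing entry is 864 ÷ 108 = 8.
Column 1: 8×9×3×1 = 216, so the missing entry is 864 ÷ 216 = 4.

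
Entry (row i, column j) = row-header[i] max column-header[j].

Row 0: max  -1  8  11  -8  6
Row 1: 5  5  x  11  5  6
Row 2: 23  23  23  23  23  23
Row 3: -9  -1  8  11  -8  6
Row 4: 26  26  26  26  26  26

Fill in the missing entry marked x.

8

max(5, 8) = 8.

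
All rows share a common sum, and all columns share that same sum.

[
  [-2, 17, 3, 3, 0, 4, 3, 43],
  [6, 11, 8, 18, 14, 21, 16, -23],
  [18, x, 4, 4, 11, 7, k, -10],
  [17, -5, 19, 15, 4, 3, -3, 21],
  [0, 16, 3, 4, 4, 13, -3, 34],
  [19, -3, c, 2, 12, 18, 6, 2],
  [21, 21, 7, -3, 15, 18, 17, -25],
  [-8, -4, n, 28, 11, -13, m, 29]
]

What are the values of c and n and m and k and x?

Rows 1 and 2 both sum to 71, so that's the common total.
Column 2 has 17 + 11 − 5 + 16 − 3 + 21 − 4 = 53; the blank must be 71 − 53 = 18.
Row 3 has 18 + 18 + 4 + 4 + 11 + 7 − 10 = 52; the blank must be 71 − 52 = 19.
Column 7 has 3 + 16 + 19 − 3 − 3 + 6 + 17 = 55; the blank must be 71 − 55 = 16.
Row 8 has -8 − 4 + 28 + 11 − 13 + 16 + 29 = 59; the blank must be 71 − 59 = 12.
Row 6 has 19 − 3 + 2 + 12 + 18 + 6 + 2 = 56; the blank must be 71 − 56 = 15.

c = 15, n = 12, m = 16, k = 19, x = 18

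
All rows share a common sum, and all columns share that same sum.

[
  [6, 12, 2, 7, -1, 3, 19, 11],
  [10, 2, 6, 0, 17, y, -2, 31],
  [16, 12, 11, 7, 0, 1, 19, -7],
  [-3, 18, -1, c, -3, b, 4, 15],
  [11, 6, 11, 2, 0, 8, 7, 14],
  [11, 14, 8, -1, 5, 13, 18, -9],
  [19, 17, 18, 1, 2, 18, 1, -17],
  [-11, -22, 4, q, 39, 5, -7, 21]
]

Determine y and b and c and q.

Rows 1 and 3 both sum to 59, so that's the common total.
Row 8 has -11 − 22 + 4 + 39 + 5 − 7 + 21 = 29; the blank must be 59 − 29 = 30.
Column 4 has 7 + 0 + 7 + 2 − 1 + 1 + 30 = 46; the blank must be 59 − 46 = 13.
Row 4 has -3 + 18 − 1 + 13 − 3 + 4 + 15 = 43; the blank must be 59 − 43 = 16.
Row 2 has 10 + 2 + 6 + 0 + 17 − 2 + 31 = 64; the blank must be 59 − 64 = -5.

y = -5, b = 16, c = 13, q = 30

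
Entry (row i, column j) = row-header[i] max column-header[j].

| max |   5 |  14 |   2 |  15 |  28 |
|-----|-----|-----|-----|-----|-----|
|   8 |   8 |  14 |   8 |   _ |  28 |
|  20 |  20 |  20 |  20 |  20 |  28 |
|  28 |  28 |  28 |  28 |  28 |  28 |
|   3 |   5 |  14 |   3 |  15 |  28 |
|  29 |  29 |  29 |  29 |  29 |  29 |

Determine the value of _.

15

max(8, 15) = 15.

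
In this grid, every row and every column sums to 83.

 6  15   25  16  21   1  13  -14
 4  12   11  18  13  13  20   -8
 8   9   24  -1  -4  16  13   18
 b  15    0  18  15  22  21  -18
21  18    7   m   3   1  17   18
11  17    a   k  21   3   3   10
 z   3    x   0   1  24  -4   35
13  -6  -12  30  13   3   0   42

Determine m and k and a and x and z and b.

Row 5 has 21 + 18 + 7 + 3 + 1 + 17 + 18 = 85; the blank must be 83 − 85 = -2.
Row 4 has 15 + 0 + 18 + 15 + 22 + 21 − 18 = 73; the blank must be 83 − 73 = 10.
Column 1 has 6 + 4 + 8 + 10 + 21 + 11 + 13 = 73; the blank must be 83 − 73 = 10.
Row 7 has 10 + 3 + 0 + 1 + 24 − 4 + 35 = 69; the blank must be 83 − 69 = 14.
Column 4 has 16 + 18 − 1 + 18 − 2 + 0 + 30 = 79; the blank must be 83 − 79 = 4.
Row 6 has 11 + 17 + 4 + 21 + 3 + 3 + 10 = 69; the blank must be 83 − 69 = 14.

m = -2, k = 4, a = 14, x = 14, z = 10, b = 10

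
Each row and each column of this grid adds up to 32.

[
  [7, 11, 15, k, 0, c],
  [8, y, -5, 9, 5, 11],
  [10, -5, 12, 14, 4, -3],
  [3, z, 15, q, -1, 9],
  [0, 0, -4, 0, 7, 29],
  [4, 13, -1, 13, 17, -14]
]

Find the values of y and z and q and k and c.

Row 2 has 8 − 5 + 9 + 5 + 11 = 28; the blank must be 32 − 28 = 4.
Column 2 has 11 + 4 − 5 + 0 + 13 = 23; the blank must be 32 − 23 = 9.
Row 4 has 3 + 9 + 15 − 1 + 9 = 35; the blank must be 32 − 35 = -3.
Column 4 has 9 + 14 − 3 + 0 + 13 = 33; the blank must be 32 − 33 = -1.
Row 1 has 7 + 11 + 15 − 1 + 0 = 32; the blank must be 32 − 32 = 0.

y = 4, z = 9, q = -3, k = -1, c = 0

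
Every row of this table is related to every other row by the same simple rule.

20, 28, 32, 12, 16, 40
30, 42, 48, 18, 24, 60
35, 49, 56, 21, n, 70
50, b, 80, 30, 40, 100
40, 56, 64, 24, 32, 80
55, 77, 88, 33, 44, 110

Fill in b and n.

b = 70, n = 28

Each row is a constant multiple of every other row — this is a multiplication table with the headers hidden.
Row 4 is 50/20 = 5/2 times row 1, so its entry in column 2 is 28 × 5/2 = 70.
Row 3 is 35/20 = 7/4 times row 1, so its entry in column 5 is 16 × 7/4 = 28.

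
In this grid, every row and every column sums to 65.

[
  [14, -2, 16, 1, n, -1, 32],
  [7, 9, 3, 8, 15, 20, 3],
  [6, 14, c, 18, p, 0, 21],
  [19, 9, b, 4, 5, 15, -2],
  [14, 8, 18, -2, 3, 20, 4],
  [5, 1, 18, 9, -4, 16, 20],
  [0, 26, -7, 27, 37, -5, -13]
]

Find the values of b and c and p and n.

Row 4: 19 + 9 + 4 + 5 + 15 − 2 = 50, so its missing entry is 65 − 50 = 15.
Row 1: 14 − 2 + 16 + 1 − 1 + 32 = 60, so its missing entry is 65 − 60 = 5.
Column 5: 5 + 15 + 5 + 3 − 4 + 37 = 61, so its missing entry is 65 − 61 = 4.
Row 3: 6 + 14 + 18 + 4 + 0 + 21 = 63, so its missing entry is 65 − 63 = 2.

b = 15, c = 2, p = 4, n = 5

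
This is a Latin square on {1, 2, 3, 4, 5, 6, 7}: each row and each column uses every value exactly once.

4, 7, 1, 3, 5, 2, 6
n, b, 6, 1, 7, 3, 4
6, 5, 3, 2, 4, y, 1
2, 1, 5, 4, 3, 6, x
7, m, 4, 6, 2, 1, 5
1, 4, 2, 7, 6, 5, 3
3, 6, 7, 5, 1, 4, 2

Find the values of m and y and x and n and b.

At (row 4, col 7): row 4 already has {1, 2, 3, 4, 5, 6}, so the value is 7.
For row 2, column 1: column 1 already has {1, 2, 3, 4, 6, 7}; that leaves 5.
For row 2, column 2: row 2 already has {1, 3, 4, 5, 6, 7}; that leaves 2.
At (row 3, col 6): row 3 already has {1, 2, 3, 4, 5, 6}, so the value is 7.
For row 5, column 2: row 5 already has {1, 2, 4, 5, 6, 7}; that leaves 3.

m = 3, y = 7, x = 7, n = 5, b = 2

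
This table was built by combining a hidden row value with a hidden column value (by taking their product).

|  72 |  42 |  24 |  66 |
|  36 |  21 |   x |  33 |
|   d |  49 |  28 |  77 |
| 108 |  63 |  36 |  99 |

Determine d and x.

Each row is a constant multiple of every other row — this is a multiplication table with the headers hidden.
Row 3 is 77/66 = 7/6 times row 1, so its entry in column 1 is 72 × 7/6 = 84.
Row 2 is 33/66 = 1/2 times row 1, so its entry in column 3 is 24 × 1/2 = 12.

d = 84, x = 12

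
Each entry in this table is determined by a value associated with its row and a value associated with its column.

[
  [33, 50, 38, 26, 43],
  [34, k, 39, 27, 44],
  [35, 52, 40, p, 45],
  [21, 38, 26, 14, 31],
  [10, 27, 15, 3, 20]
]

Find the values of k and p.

k = 51, p = 28

The difference between any two rows is the same in every column — this is an addition table with the headers hidden.
Row 2 minus row 1 is 39 − 38 = 1, so its entry in column 2 is 50 + 1 = 51.
Row 3 minus row 1 is 40 − 38 = 2, so its entry in column 4 is 26 + 2 = 28.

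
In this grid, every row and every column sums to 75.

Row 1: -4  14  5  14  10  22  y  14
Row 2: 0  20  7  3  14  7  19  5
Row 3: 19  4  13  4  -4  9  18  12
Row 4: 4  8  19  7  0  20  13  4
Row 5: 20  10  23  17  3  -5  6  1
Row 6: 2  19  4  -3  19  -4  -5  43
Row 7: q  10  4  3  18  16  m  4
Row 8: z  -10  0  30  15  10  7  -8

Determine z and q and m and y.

z = 31, q = 3, m = 17, y = 0

The known cells in row 8 total 44, leaving 75 − 44 = 31 for the blank.
The known cells in row 1 total 75, leaving 75 − 75 = 0 for the blank.
The known cells in column 7 total 58, leaving 75 − 58 = 17 for the blank.
The known cells in row 7 total 72, leaving 75 − 72 = 3 for the blank.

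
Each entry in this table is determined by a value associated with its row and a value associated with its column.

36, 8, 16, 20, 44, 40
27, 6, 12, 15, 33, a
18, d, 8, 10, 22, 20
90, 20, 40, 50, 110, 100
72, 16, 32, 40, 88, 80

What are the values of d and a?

Each row is a constant multiple of every other row — this is a multiplication table with the headers hidden.
Row 3 is 22/44 = 1/2 times row 1, so its entry in column 2 is 8 × 1/2 = 4.
Row 2 is 33/44 = 3/4 times row 1, so its entry in column 6 is 40 × 3/4 = 30.

d = 4, a = 30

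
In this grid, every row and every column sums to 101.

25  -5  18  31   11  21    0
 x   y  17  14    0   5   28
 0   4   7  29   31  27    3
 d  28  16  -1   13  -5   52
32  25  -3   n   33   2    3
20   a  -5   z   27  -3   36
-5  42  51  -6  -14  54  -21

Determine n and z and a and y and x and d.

n = 9, z = 25, a = 1, y = 6, x = 31, d = -2

Row 5 has 32 + 25 − 3 + 33 + 2 + 3 = 92; the blank must be 101 − 92 = 9.
Row 4 has 28 + 16 − 1 + 13 − 5 + 52 = 103; the blank must be 101 − 103 = -2.
Column 1 has 25 + 0 − 2 + 32 + 20 − 5 = 70; the blank must be 101 − 70 = 31.
Row 2 has 31 + 17 + 14 + 0 + 5 + 28 = 95; the blank must be 101 − 95 = 6.
Column 2 has -5 + 6 + 4 + 28 + 25 + 42 = 100; the blank must be 101 − 100 = 1.
Row 6 has 20 + 1 − 5 + 27 − 3 + 36 = 76; the blank must be 101 − 76 = 25.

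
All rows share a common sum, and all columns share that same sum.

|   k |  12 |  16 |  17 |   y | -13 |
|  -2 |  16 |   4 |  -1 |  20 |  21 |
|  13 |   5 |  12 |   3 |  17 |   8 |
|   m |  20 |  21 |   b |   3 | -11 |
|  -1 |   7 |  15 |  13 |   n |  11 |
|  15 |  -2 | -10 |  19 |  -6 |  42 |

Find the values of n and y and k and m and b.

Rows 2 and 3 both sum to 58, so that's the common total.
Row 5: -1 + 7 + 15 + 13 + 11 = 45, so its missing entry is 58 − 45 = 13.
Column 5: 20 + 17 + 3 + 13 − 6 = 47, so its missing entry is 58 − 47 = 11.
Row 1: 12 + 16 + 17 + 11 − 13 = 43, so its missing entry is 58 − 43 = 15.
Column 1: 15 − 2 + 13 − 1 + 15 = 40, so its missing entry is 58 − 40 = 18.
Row 4: 18 + 20 + 21 + 3 − 11 = 51, so its missing entry is 58 − 51 = 7.

n = 13, y = 11, k = 15, m = 18, b = 7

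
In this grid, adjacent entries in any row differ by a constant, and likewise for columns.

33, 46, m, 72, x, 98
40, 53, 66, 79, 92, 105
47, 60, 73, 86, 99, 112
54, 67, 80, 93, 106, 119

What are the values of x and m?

x = 85, m = 59

Along each row the entries change by 13 per step; down each column they change by 7.
Row 1: from 33 at column 1, stepping by 13 to column 5 gives 85.
Row 1: from 33 at column 1, stepping by 13 to column 3 gives 59.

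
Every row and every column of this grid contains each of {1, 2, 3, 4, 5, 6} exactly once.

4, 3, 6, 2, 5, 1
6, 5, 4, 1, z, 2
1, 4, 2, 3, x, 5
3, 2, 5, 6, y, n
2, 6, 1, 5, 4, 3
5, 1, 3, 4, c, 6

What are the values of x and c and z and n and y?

x = 6, c = 2, z = 3, n = 4, y = 1

Cell (3,5): row 3 already has {1, 2, 3, 4, 5} → 6.
Cell (6,5): row 6 already has {1, 3, 4, 5, 6} → 2.
For row 2, column 5: row 2 already has {1, 2, 4, 5, 6}; that leaves 3.
For row 4, column 5: column 5 already has {2, 3, 4, 5, 6}; that leaves 1.
For row 4, column 6: row 4 already has {1, 2, 3, 5, 6}; that leaves 4.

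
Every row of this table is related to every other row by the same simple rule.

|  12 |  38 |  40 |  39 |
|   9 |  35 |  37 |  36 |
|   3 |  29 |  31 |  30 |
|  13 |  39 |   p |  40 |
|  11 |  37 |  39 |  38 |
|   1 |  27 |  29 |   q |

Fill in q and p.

The difference between any two rows is the same in every column — this is an addition table with the headers hidden.
Row 6 minus row 1 is 1 − 12 = -11, so its entry in column 4 is 39 + (-11) = 28.
Row 4 minus row 1 is 13 − 12 = 1, so its entry in column 3 is 40 + 1 = 41.

q = 28, p = 41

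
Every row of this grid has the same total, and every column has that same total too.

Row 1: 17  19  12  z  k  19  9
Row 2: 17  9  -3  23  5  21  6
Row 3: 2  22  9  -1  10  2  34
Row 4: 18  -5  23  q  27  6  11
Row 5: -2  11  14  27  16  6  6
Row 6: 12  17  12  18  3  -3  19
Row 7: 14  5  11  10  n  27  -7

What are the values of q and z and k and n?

q = -2, z = 3, k = -1, n = 18

Rows 2 and 3 both sum to 78, so that's the common total.
The known cells in row 4 total 80, leaving 78 − 80 = -2 for the blank.
The known cells in row 7 total 60, leaving 78 − 60 = 18 for the blank.
The known cells in column 5 total 79, leaving 78 − 79 = -1 for the blank.
The known cells in row 1 total 75, leaving 78 − 75 = 3 for the blank.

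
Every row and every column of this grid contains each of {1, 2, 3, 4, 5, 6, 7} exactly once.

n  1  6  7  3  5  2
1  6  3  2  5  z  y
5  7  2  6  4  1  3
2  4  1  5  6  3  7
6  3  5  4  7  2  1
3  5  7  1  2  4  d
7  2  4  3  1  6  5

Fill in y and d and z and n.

y = 4, d = 6, z = 7, n = 4

Cell (1,1): row 1 already has {1, 2, 3, 5, 6, 7} → 4.
For row 6, column 7: row 6 already has {1, 2, 3, 4, 5, 7}; that leaves 6.
For row 2, column 7: column 7 already has {1, 2, 3, 5, 6, 7}; that leaves 4.
Cell (2,6): row 2 already has {1, 2, 3, 4, 5, 6} → 7.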